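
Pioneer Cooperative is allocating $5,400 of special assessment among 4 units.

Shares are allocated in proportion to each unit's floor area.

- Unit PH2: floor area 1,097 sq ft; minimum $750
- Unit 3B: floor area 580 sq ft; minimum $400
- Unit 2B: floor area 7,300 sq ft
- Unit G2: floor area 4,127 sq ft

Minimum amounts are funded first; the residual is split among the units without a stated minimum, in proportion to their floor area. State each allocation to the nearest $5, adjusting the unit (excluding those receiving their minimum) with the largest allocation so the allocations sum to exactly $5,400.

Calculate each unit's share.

Unit PH2: $750; Unit 3B: $400; Unit 2B: $2,715; Unit G2: $1,535

Guaranteed amounts: Unit PH2 $750; Unit 3B $400. Residual $4,250.
Residual split over remaining floor area 11,427: Unit 2B 2,715.06 → $2,715; Unit G2 1,534.94 → $1,535.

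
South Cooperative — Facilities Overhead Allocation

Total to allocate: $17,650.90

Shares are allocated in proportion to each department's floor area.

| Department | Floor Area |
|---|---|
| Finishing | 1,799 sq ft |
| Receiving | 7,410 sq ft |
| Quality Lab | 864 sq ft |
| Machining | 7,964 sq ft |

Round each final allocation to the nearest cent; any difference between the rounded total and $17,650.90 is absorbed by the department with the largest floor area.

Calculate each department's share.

Finishing: $1,760.49; Receiving: $7,251.38; Quality Lab: $845.51; Machining: $7,793.52

Total floor area = 1,799 + 7,410 + 864 + 7,964 = 18,037.
Unrounded shares: Finishing 1,760.4906; Receiving 7,251.3815; Quality Lab 845.5052; Machining 7,793.5226.
At nearest cent: Finishing $1,760.49; Receiving $7,251.38; Quality Lab $845.51; Machining $7,793.52. Sum = $17,650.90.
Rounded total matches; no reconciliation needed.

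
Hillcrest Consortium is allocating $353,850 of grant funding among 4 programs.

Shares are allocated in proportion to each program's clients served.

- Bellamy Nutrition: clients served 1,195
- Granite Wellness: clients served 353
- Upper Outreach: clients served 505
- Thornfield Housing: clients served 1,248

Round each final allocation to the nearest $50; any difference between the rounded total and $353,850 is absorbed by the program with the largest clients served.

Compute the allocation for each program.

Bellamy Nutrition: $128,100 · Granite Wellness: $37,850 · Upper Outreach: $54,150 · Thornfield Housing: $133,750

Clients served total: 1,195 + 353 + 505 + 1,248 = 3,301.
Raw shares: Bellamy Nutrition 128,097.77; Granite Wellness 37,839.76; Upper Outreach 54,133.37; Thornfield Housing 133,779.10.
After rounding ($50): Bellamy Nutrition $128,100; Granite Wellness $37,850; Upper Outreach $54,150; Thornfield Housing $133,800. Sum = $353,900.
Difference $353,850 − $353,900 = −$50 applied to largest clients served (Thornfield Housing): Thornfield Housing becomes $133,750.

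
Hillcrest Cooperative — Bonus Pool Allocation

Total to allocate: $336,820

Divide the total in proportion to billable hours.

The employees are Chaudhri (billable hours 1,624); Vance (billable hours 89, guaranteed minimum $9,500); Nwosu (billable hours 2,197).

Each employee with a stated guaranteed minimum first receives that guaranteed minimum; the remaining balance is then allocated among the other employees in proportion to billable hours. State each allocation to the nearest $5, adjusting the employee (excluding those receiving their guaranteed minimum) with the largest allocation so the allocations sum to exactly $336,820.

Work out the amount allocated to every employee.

Chaudhri: $139,115; Vance: $9,500; Nwosu: $188,205

Minimums first: Vance $9,500. Residual $327,320.
Residual split over remaining billable hours 3,821: Chaudhri 139,117.42 → $139,115; Nwosu 188,202.58 → $188,205.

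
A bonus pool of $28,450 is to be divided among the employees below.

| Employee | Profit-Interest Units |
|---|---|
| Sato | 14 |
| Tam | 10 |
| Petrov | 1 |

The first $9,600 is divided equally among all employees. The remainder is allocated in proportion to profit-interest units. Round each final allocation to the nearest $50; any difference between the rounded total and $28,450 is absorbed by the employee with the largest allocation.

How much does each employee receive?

Sato: $13,750; Tam: $10,750; Petrov: $3,950

Equal tier: $9,600 ÷ 3 = $3,200 apiece.
Remainder $18,850 by profit-interest units (total 25): Sato 10,556.00 → $10,550; Tam 7,540.00 → $7,550; Petrov 754.00 → $750.
Totals: Sato $3,200 + $10,550 = $13,750; Tam $3,200 + $7,550 = $10,750; Petrov $3,200 + $750 = $3,950.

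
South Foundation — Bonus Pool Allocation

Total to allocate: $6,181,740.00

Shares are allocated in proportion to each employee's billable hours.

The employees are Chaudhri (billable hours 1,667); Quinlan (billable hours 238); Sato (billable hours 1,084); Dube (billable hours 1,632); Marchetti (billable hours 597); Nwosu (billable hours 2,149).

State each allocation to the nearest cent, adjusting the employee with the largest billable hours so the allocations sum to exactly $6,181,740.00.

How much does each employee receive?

Billable hours total: 1,667 + 238 + 1,084 + 1,632 + 597 + 2,149 = 7,367.
Pro-rata amounts: Chaudhri 1,398,800.1330; Quinlan 199,708.7173; Sato 909,597.6870; Dube 1,369,431.2040; Marchetti 500,950.0176; Nwosu 1,803,252.2411.
After rounding (cent): Chaudhri $1,398,800.13; Quinlan $199,708.72; Sato $909,597.69; Dube $1,369,431.20; Marchetti $500,950.02; Nwosu $1,803,252.24. Sum = $6,181,740.00.
No rounding difference to absorb.

Chaudhri: $1,398,800.13 · Quinlan: $199,708.72 · Sato: $909,597.69 · Dube: $1,369,431.20 · Marchetti: $500,950.02 · Nwosu: $1,803,252.24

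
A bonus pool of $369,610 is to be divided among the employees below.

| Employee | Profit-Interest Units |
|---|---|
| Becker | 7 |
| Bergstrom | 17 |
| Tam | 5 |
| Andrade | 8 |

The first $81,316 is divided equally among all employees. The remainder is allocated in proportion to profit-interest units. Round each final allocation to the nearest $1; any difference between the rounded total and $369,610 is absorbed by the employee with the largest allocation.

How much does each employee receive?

Becker: $74,871 | Bergstrom: $152,788 | Tam: $59,288 | Andrade: $82,663

First tranche $81,316 split equally: $20,329 each.
Remainder $288,294 by profit-interest units (total 37): Becker 54,542.11 → $54,542; Bergstrom 132,459.41 → $132,459; Tam 38,958.65 → $38,959; Andrade 62,333.84 → $62,334.
Totals: Becker $20,329 + $54,542 = $74,871; Bergstrom $20,329 + $132,459 = $152,788; Tam $20,329 + $38,959 = $59,288; Andrade $20,329 + $62,334 = $82,663.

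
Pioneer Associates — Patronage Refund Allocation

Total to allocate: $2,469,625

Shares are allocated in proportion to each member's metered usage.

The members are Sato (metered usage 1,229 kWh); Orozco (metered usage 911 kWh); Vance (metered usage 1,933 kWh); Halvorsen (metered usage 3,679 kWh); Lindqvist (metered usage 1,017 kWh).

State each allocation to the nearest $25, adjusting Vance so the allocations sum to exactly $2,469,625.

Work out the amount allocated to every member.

Sato: $346,125; Orozco: $256,575; Vance: $544,375; Halvorsen: $1,036,125; Lindqvist: $286,425

Combined metered usage = 8,769.
Proportional shares: Sato 1,229/8,769 × $2,469,625 = 346,124.89; Orozco 911/8,769 × $2,469,625 = 256,566.13; Vance 1,933/8,769 × $2,469,625 = 544,393.33; Halvorsen 3,679/8,769 × $2,469,625 = 1,036,121.61; Lindqvist 1,017/8,769 × $2,469,625 = 286,419.05.
Rounded to nearest $25: Sato $346,125; Orozco $256,575; Vance $544,400; Halvorsen $1,036,125; Lindqvist $286,425. Sum = $2,469,650.
Difference $2,469,625 − $2,469,650 = −$25 applied to Vance: Vance becomes $544,375.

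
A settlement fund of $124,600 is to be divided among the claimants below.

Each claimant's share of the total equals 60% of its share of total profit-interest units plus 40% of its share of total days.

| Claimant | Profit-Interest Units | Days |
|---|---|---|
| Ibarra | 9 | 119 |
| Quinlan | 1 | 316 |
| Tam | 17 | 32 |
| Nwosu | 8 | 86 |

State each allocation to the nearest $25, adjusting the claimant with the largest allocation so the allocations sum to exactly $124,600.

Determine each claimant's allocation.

Totals — profit-interest units 35, days 553.
Combined weights (60% profit-interest units + 40% days): Ibarra 0.2404; Quinlan 0.2457; Tam 0.3146; Nwosu 0.1993.
Pro-rata amounts: Ibarra 29,949.06; Quinlan 30,616.00; Tam 39,196.05; Nwosu 24,838.89.
At nearest $25: Ibarra $29,950; Quinlan $30,625; Tam $39,200; Nwosu $24,850. Sum = $124,625.
Difference $124,600 − $124,625 = −$25 applied to largest allocation (Tam): Tam becomes $39,175.

Ibarra: $29,950 · Quinlan: $30,625 · Tam: $39,175 · Nwosu: $24,850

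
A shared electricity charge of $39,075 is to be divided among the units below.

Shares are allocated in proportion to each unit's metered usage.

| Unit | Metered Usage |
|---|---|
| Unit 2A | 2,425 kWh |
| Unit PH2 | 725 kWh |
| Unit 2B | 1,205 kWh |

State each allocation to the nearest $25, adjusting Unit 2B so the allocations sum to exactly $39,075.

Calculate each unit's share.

Total metered usage = 4,355.
Pro-rata amounts: Unit 2A 2,425/4,355 × $39,075 = 21,758.18; Unit PH2 725/4,355 × $39,075 = 6,505.02; Unit 2B 1,205/4,355 × $39,075 = 10,811.80.
At nearest $25: Unit 2A $21,750; Unit PH2 $6,500; Unit 2B $10,800. Sum = $39,050.
Difference $39,075 − $39,050 = +$25 applied to Unit 2B: Unit 2B becomes $10,825.

Unit 2A: $21,750; Unit PH2: $6,500; Unit 2B: $10,825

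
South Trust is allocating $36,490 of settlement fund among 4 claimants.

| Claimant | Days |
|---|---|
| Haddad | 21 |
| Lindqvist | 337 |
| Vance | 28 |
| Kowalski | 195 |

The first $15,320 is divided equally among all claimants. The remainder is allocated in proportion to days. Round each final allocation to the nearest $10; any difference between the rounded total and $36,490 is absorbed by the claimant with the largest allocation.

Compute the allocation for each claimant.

Haddad: $4,600 | Lindqvist: $16,100 | Vance: $4,850 | Kowalski: $10,940

First tranche $15,320 split equally: $3,830 each.
Remainder $21,170 by days (total 581): Haddad 765.18 → $770; Lindqvist 12,279.33 → $12,280; Vance 1,020.24 → $1,020; Kowalski 7,105.25 → $7,110.
Rounding difference −$10 on remainder applied to Lindqvist.
Totals: Haddad $3,830 + $770 = $4,600; Lindqvist $3,830 + $12,270 = $16,100; Vance $3,830 + $1,020 = $4,850; Kowalski $3,830 + $7,110 = $10,940.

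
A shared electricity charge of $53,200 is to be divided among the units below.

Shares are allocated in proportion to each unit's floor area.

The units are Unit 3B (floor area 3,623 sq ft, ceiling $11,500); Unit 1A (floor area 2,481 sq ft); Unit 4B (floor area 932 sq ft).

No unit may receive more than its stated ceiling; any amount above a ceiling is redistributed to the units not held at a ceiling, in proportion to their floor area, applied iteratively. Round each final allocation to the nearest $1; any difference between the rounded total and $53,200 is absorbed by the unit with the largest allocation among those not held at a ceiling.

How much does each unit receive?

Combined floor area = 7,036.
Pro-rata shares before constraints: Unit 3B 27,393.92; Unit 1A 18,759.12; Unit 4B 7,046.96.
Capped: Unit 3B ($11,500); remaining pool $41,700 reallocated over remaining floor area 3,413.
Redistributed shares: Unit 1A 30,312.83 → $30,313; Unit 4B 11,387.17 → $11,387.

Unit 3B: $11,500 · Unit 1A: $30,313 · Unit 4B: $11,387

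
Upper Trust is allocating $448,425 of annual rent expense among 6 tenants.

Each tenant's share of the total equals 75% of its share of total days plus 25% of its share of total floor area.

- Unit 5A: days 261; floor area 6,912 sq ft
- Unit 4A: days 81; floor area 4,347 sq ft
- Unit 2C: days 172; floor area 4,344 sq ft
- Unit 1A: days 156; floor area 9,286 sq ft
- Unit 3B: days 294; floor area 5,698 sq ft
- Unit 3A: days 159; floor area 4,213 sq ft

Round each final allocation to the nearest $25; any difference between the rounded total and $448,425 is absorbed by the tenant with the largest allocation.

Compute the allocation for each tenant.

Totals — days 1,123, floor area 34,800.
Combined weights (75% days + 25% floor area): Unit 5A 0.2240; Unit 4A 0.0853; Unit 2C 0.1461; Unit 1A 0.1709; Unit 3B 0.2373; Unit 3A 0.1365.
Pro-rata amounts: Unit 5A 100,431.53; Unit 4A 38,261.69; Unit 2C 65,504.93; Unit 1A 76,633.59; Unit 3B 106,403.62; Unit 3A 61,189.65.
At nearest $25: Unit 5A $100,425; Unit 4A $38,250; Unit 2C $65,500; Unit 1A $76,625; Unit 3B $106,400; Unit 3A $61,200. Sum = $448,400.
Difference $448,425 − $448,400 = +$25 applied to largest allocation (Unit 3B): Unit 3B becomes $106,425.

Unit 5A: $100,425; Unit 4A: $38,250; Unit 2C: $65,500; Unit 1A: $76,625; Unit 3B: $106,425; Unit 3A: $61,200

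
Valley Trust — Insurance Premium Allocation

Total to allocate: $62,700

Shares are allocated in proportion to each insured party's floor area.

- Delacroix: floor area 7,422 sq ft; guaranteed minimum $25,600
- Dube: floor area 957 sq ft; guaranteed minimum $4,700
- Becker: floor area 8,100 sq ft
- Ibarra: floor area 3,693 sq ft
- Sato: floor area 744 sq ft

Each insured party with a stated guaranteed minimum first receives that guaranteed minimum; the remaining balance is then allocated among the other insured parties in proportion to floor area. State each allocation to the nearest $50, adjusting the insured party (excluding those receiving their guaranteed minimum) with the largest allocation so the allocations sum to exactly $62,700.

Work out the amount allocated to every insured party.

Delacroix: $25,600; Dube: $4,700; Becker: $20,950; Ibarra: $9,550; Sato: $1,900

Guaranteed amounts: Delacroix $25,600; Dube $4,700. Balance $32,400.
Balance split over remaining floor area 12,537: Becker 20,933.24 → $20,950; Ibarra 9,544.01 → $9,550; Sato 1,922.76 → $1,900.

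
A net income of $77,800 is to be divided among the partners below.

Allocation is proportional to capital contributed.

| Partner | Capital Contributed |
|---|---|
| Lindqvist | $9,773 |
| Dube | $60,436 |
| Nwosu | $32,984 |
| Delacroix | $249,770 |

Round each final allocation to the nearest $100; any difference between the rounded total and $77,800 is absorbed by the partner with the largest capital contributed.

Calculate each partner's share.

Lindqvist: $2,200 | Dube: $13,300 | Nwosu: $7,300 | Delacroix: $55,000

Capital contributed total: 352,963.
Proportional shares: Lindqvist 9,773/352,963 × $77,800 = 2,154.16; Dube 60,436/352,963 × $77,800 = 13,321.29; Nwosu 32,984/352,963 × $77,800 = 7,270.32; Delacroix 249,770/352,963 × $77,800 = 55,054.23.
Rounded to nearest $100: Lindqvist $2,200; Dube $13,300; Nwosu $7,300; Delacroix $55,100. Sum = $77,900.
Difference $77,800 − $77,900 = −$100 applied to largest capital contributed (Delacroix): Delacroix becomes $55,000.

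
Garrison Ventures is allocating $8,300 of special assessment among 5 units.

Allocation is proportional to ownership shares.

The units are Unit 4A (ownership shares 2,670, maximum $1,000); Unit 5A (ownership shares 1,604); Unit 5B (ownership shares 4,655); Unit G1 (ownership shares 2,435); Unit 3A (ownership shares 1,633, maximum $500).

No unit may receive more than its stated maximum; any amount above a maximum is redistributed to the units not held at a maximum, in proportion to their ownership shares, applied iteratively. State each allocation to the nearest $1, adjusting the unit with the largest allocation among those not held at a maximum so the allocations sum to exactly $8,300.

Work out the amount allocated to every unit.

Unit 4A: $1,000 | Unit 5A: $1,255 | Unit 5B: $3,640 | Unit G1: $1,905 | Unit 3A: $500

Total ownership shares = 12,997.
Unconstrained shares: Unit 4A 1,705.09; Unit 5A 1,024.33; Unit 5B 2,972.72; Unit G1 1,555.01; Unit 3A 1,042.85.
Cap binds for Unit 4A ($1,000), Unit 3A ($500); balance $6,800 reallocated over remaining ownership shares 8,694.
Shares after redistribution: Unit 5A 1,254.57 → $1,255; Unit 5B 3,640.90 → $3,641; Unit G1 1,904.53 → $1,905.
Rounding difference −$1 applied to Unit 5B → $3,640.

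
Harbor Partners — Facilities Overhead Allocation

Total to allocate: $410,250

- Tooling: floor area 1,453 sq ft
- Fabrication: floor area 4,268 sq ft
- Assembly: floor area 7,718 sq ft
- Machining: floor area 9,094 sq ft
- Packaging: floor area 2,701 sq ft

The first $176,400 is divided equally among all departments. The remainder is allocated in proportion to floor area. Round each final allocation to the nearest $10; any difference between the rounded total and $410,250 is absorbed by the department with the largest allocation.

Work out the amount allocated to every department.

Tooling: $48,750 | Fabrication: $74,830 | Assembly: $106,800 | Machining: $119,560 | Packaging: $60,310

$176,400 shared equally gives $35,280 per department.
Remainder $233,850 by floor area (total 25,234): Tooling 13,465.33 → $13,470; Fabrication 39,552.66 → $39,550; Assembly 71,524.70 → $71,520; Machining 84,276.45 → $84,280; Packaging 25,030.87 → $25,030.
Totals: Tooling $35,280 + $13,470 = $48,750; Fabrication $35,280 + $39,550 = $74,830; Assembly $35,280 + $71,520 = $106,800; Machining $35,280 + $84,280 = $119,560; Packaging $35,280 + $25,030 = $60,310.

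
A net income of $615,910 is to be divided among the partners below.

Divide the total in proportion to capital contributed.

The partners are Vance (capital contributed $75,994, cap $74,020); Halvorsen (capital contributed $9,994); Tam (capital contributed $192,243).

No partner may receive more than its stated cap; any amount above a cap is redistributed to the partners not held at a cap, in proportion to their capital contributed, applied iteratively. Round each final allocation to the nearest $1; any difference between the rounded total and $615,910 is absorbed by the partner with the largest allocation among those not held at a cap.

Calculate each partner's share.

Vance: $74,020; Halvorsen: $26,779; Tam: $515,111

Sum of capital contributed: 278,231.
Proportional shares (ignoring caps): Vance 168,225.20; Halvorsen 22,123.36; Tam 425,561.44.
Cap binds for Vance ($74,020); remaining pool $541,890 reallocated over remaining capital contributed 202,237.
Remaining shares: Halvorsen 26,778.72 → $26,779; Tam 515,111.28 → $515,111.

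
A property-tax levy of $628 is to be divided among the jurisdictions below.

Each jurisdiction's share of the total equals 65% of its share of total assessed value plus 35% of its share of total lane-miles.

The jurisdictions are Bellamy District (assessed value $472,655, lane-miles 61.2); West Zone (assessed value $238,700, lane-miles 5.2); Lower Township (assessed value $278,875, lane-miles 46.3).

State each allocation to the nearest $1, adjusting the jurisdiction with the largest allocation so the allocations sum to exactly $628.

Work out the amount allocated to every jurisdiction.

Totals — assessed value 990,230, lane-miles 112.7.
Combined weights (65% assessed value + 35% lane-miles): Bellamy District 0.5003; West Zone 0.1728; Lower Township 0.3268.
Unrounded shares: Bellamy District 314.20; West Zone 108.54; Lower Township 205.26.
Rounded to nearest $1: Bellamy District $314; West Zone $109; Lower Township $205. Sum = $628.
No rounding difference to absorb.

Bellamy District: $314; West Zone: $109; Lower Township: $205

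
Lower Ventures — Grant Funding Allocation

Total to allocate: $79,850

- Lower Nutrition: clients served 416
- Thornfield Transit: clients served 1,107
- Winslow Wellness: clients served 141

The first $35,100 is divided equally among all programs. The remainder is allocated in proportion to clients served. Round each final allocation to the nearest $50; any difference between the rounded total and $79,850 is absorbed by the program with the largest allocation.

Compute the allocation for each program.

Equal tier: $35,100 ÷ 3 = $11,700 apiece.
Remainder $44,750 by clients served (total 1,664): Lower Nutrition 11,187.50 → $11,200; Thornfield Transit 29,770.58 → $29,750; Winslow Wellness 3,791.92 → $3,800.
Totals: Lower Nutrition $11,700 + $11,200 = $22,900; Thornfield Transit $11,700 + $29,750 = $41,450; Winslow Wellness $11,700 + $3,800 = $15,500.

Lower Nutrition: $22,900 · Thornfield Transit: $41,450 · Winslow Wellness: $15,500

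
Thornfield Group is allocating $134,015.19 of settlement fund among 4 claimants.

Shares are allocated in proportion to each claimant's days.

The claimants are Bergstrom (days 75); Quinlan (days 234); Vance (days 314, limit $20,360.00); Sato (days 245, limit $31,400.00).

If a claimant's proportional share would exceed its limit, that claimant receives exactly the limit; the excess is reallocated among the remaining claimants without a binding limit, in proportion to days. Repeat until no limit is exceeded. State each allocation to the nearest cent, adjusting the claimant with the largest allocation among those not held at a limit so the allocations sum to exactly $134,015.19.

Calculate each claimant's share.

Days total: 868.
Unconstrained shares: Bergstrom 11,579.6535; Quinlan 36,128.5190; Vance 48,480.1494; Sato 37,826.8681.
Capped: Vance ($20,360.00), Sato ($31,400.00); balance $82,255.19 reallocated over remaining days 309.
Remaining shares: Bergstrom 19,964.8519 → $19,964.85; Quinlan 62,290.3381 → $62,290.34.

Bergstrom: $19,964.85 · Quinlan: $62,290.34 · Vance: $20,360.00 · Sato: $31,400.00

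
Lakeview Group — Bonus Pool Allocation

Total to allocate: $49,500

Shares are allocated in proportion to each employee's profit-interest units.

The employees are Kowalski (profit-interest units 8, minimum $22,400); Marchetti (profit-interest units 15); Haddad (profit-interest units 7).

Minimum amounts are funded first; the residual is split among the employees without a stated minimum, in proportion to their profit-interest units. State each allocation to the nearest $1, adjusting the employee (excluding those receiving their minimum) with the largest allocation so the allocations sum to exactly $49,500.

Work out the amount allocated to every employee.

Guaranteed amounts: Kowalski $22,400. Residual $27,100.
Residual split over remaining profit-interest units 22: Marchetti 18,477.27 → $18,477; Haddad 8,622.73 → $8,623.

Kowalski: $22,400 | Marchetti: $18,477 | Haddad: $8,623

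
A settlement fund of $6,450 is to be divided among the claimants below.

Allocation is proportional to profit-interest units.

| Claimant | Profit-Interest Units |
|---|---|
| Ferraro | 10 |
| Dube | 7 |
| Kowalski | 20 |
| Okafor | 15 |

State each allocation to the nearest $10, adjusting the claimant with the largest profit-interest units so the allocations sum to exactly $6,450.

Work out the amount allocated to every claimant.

Combined profit-interest units = 10 + 7 + 20 + 15 = 52.
Raw shares: Ferraro 1,240.38; Dube 868.27; Kowalski 2,480.77; Okafor 1,860.58.
After rounding ($10): Ferraro $1,240; Dube $870; Kowalski $2,480; Okafor $1,860. Sum = $6,450.
Rounded total matches; no reconciliation needed.

Ferraro: $1,240 | Dube: $870 | Kowalski: $2,480 | Okafor: $1,860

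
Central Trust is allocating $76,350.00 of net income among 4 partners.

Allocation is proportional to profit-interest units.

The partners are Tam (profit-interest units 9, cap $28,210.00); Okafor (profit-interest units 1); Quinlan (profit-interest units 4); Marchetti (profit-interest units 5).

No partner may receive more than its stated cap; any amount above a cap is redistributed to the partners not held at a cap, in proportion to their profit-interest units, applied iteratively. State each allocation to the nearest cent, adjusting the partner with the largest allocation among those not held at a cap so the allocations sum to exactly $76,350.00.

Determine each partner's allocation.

Sum of profit-interest units: 19.
Pro-rata shares before constraints: Tam 36,165.7895; Okafor 4,018.4211; Quinlan 16,073.6842; Marchetti 20,092.1053.
Cap binds for Tam ($28,210.00); residual $48,140.00 reallocated over remaining profit-interest units 10.
Remaining shares: Okafor 4,814.0000 → $4,814.00; Quinlan 19,256.0000 → $19,256.00; Marchetti 24,070.0000 → $24,070.00.

Tam: $28,210.00 · Okafor: $4,814.00 · Quinlan: $19,256.00 · Marchetti: $24,070.00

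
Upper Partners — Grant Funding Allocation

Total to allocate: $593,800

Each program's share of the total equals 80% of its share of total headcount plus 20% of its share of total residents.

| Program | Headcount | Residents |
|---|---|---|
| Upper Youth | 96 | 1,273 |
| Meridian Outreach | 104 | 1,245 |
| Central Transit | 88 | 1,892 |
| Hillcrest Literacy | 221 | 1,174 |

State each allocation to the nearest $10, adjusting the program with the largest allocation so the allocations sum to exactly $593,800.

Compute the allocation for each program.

Upper Youth: $116,670; Meridian Outreach: $123,540; Central Transit: $122,370; Hillcrest Literacy: $231,220

Headcount total 509; residents total 5,584.
Blended shares (80% headcount + 20% residents): Upper Youth 0.1965; Meridian Outreach 0.2080; Central Transit 0.2061; Hillcrest Literacy 0.3894.
Unrounded shares: Upper Youth 116,669.02; Meridian Outreach 123,539.76; Central Transit 122,367.61; Hillcrest Literacy 231,223.61.
At nearest $10: Upper Youth $116,670; Meridian Outreach $123,540; Central Transit $122,370; Hillcrest Literacy $231,220. Sum = $593,800.
Sum already equals the total — no adjustment.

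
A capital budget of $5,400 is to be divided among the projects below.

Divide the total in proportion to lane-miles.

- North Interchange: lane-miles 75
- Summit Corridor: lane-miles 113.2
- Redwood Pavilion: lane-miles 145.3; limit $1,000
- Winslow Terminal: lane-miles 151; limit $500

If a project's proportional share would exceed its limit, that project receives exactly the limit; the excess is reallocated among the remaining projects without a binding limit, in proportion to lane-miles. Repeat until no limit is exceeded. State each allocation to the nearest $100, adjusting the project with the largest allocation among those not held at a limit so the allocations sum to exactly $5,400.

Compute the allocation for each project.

Total lane-miles = 484.5.
Proportional shares (ignoring caps): North Interchange 835.91; Summit Corridor 1,261.67; Redwood Pavilion 1,619.44; Winslow Terminal 1,682.97.
Held at cap: Redwood Pavilion ($1,000), Winslow Terminal ($500); residual $3,900 reallocated over remaining lane-miles 188.2.
Shares after redistribution: North Interchange 1,554.20 → $1,600; Summit Corridor 2,345.80 → $2,300.

North Interchange: $1,600 · Summit Corridor: $2,300 · Redwood Pavilion: $1,000 · Winslow Terminal: $500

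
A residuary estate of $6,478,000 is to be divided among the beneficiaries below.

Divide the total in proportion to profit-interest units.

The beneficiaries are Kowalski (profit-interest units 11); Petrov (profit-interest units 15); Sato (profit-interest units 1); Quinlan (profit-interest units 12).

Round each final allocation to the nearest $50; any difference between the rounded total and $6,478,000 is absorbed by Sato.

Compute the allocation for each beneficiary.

Sum of profit-interest units: 39.
Proportional shares: Kowalski 11/39 × $6,478,000 = 1,827,128.21; Petrov 15/39 × $6,478,000 = 2,491,538.46; Sato 1/39 × $6,478,000 = 166,102.56; Quinlan 12/39 × $6,478,000 = 1,993,230.77.
At nearest $50: Kowalski $1,827,150; Petrov $2,491,550; Sato $166,100; Quinlan $1,993,250. Sum = $6,478,050.
Difference $6,478,000 − $6,478,050 = −$50 applied to Sato: Sato becomes $166,050.

Kowalski: $1,827,150; Petrov: $2,491,550; Sato: $166,050; Quinlan: $1,993,250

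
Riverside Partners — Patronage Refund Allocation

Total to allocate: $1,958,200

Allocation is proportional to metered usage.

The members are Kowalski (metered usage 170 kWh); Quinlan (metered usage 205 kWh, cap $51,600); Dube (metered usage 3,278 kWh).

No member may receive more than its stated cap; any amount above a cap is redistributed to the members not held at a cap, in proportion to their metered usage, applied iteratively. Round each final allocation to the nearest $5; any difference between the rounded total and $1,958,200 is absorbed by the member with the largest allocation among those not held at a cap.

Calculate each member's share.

Kowalski: $94,005; Quinlan: $51,600; Dube: $1,812,595

Metered usage total: 3,653.
Unconstrained shares: Kowalski 91,128.94; Quinlan 109,890.77; Dube 1,757,180.29.
Held at cap: Quinlan ($51,600); remaining pool $1,906,600 reallocated over remaining metered usage 3,448.
Redistributed shares: Kowalski 94,002.90 → $94,005; Dube 1,812,597.10 → $1,812,595.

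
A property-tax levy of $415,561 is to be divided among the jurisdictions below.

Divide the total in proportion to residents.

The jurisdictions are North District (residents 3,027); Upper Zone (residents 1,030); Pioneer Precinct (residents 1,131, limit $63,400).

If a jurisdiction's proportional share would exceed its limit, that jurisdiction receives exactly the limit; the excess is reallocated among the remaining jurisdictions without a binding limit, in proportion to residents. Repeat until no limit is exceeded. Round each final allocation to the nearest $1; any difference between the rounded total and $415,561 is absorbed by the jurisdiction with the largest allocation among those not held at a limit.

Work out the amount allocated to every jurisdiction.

Sum of residents: 5,188.
Proportional shares (ignoring caps): North District 242,463.98; Upper Zone 82,503.44; Pioneer Precinct 90,593.58.
Cap binds for Pioneer Precinct ($63,400); remaining pool $352,161 reallocated over remaining residents 4,057.
Remaining shares: North District 262,753.60 → $262,754; Upper Zone 89,407.40 → $89,407.

North District: $262,754 · Upper Zone: $89,407 · Pioneer Precinct: $63,400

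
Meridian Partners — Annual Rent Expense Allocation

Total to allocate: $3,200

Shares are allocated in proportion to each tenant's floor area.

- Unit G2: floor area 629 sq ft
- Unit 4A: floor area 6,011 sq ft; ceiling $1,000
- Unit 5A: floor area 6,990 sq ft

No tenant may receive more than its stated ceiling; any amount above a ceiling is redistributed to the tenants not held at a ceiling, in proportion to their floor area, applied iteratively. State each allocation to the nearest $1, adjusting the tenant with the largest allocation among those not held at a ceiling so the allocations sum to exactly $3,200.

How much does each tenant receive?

Unit G2: $182 · Unit 4A: $1,000 · Unit 5A: $2,018

Sum of floor area: 13,630.
Proportional shares (ignoring caps): Unit G2 147.67; Unit 4A 1,411.24; Unit 5A 1,641.09.
Cap binds for Unit 4A ($1,000); residual $2,200 reallocated over remaining floor area 7,619.
Shares after redistribution: Unit G2 181.62 → $182; Unit 5A 2,018.38 → $2,018.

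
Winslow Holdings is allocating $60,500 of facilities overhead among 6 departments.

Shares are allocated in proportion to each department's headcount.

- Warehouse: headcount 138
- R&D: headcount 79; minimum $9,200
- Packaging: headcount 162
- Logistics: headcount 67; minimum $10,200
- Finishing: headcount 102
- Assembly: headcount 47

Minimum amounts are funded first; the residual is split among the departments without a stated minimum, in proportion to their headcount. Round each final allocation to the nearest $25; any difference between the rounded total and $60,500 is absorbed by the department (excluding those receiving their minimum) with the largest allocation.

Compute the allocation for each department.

Guaranteed amounts: R&D $9,200; Logistics $10,200. Remaining pool $41,100.
Remaining pool split over remaining headcount 449: Warehouse 12,632.07 → $12,625; Packaging 14,828.95 → $14,825; Finishing 9,336.75 → $9,325; Assembly 4,302.23 → $4,300.
Rounding difference +$25 applied to Packaging → $14,850.

Warehouse: $12,625 | R&D: $9,200 | Packaging: $14,850 | Logistics: $10,200 | Finishing: $9,325 | Assembly: $4,300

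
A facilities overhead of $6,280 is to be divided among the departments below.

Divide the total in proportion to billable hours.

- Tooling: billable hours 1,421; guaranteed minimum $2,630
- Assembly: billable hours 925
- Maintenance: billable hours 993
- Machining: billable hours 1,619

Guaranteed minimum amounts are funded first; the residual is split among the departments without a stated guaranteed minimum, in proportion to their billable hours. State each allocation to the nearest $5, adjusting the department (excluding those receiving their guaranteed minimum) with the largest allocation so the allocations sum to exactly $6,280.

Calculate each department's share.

Tooling: $2,630 · Assembly: $955 · Maintenance: $1,025 · Machining: $1,670

Fund the minimums — Tooling $2,630. Residual $3,650.
Residual split over remaining billable hours 3,537: Assembly 954.55 → $955; Maintenance 1,024.72 → $1,025; Machining 1,670.72 → $1,670.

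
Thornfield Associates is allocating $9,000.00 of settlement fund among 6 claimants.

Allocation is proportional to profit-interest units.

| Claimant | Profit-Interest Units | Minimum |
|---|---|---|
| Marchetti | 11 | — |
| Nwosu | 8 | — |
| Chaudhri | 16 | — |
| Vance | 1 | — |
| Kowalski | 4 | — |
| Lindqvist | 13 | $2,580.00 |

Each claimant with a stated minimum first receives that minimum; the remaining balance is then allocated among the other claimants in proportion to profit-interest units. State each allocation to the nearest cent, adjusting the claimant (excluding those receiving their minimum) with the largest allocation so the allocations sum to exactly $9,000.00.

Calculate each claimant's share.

Marchetti: $1,765.50; Nwosu: $1,284.00; Chaudhri: $2,568.00; Vance: $160.50; Kowalski: $642.00; Lindqvist: $2,580.00

Guaranteed amounts: Lindqvist $2,580.00. Remaining pool $6,420.00.
Remaining pool split over remaining profit-interest units 40: Marchetti 1,765.5000 → $1,765.50; Nwosu 1,284.0000 → $1,284.00; Chaudhri 2,568.0000 → $2,568.00; Vance 160.5000 → $160.50; Kowalski 642.0000 → $642.00.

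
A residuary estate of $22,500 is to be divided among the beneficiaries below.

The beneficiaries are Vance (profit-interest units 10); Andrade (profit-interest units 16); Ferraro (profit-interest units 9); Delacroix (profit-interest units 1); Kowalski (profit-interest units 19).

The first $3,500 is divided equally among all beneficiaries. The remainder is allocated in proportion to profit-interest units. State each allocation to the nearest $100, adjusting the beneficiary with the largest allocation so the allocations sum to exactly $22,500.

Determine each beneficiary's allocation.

Vance: $4,200 · Andrade: $6,200 · Ferraro: $3,800 · Delacroix: $1,000 · Kowalski: $7,300

First tranche $3,500 split equally: $700 each.
Remainder $19,000 by profit-interest units (total 55): Vance 3,454.55 → $3,500; Andrade 5,527.27 → $5,500; Ferraro 3,109.09 → $3,100; Delacroix 345.45 → $300; Kowalski 6,563.64 → $6,600.
Totals: Vance $700 + $3,500 = $4,200; Andrade $700 + $5,500 = $6,200; Ferraro $700 + $3,100 = $3,800; Delacroix $700 + $300 = $1,000; Kowalski $700 + $6,600 = $7,300.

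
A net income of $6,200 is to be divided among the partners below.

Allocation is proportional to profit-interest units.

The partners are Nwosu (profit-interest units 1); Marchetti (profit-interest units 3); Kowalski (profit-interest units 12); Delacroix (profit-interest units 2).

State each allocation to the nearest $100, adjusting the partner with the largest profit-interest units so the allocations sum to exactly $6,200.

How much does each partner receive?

Combined profit-interest units = 18.
Proportional shares: Nwosu 1/18 × $6,200 = 344.44; Marchetti 3/18 × $6,200 = 1,033.33; Kowalski 12/18 × $6,200 = 4,133.33; Delacroix 2/18 × $6,200 = 688.89.
After rounding ($100): Nwosu $300; Marchetti $1,000; Kowalski $4,100; Delacroix $700. Sum = $6,100.
Difference $6,200 − $6,100 = +$100 applied to largest profit-interest units (Kowalski): Kowalski becomes $4,200.

Nwosu: $300; Marchetti: $1,000; Kowalski: $4,200; Delacroix: $700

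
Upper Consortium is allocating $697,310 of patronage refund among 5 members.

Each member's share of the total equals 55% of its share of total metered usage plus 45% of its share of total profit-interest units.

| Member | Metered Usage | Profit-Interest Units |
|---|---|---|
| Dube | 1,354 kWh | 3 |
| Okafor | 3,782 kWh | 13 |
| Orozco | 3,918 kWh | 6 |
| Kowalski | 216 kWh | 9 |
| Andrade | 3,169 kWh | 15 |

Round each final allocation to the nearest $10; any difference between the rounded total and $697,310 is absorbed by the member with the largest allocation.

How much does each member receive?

Totals — metered usage 12,439, profit-interest units 46.
Blended shares (55% metered usage + 45% profit-interest units): Dube 0.0892; Okafor 0.2944; Orozco 0.2319; Kowalski 0.0976; Andrade 0.2869.
Unrounded shares: Dube 62,211.20; Okafor 205,286.65; Orozco 161,729.24; Kowalski 68,053.33; Andrade 200,029.59.
Rounded to nearest $10: Dube $62,210; Okafor $205,290; Orozco $161,730; Kowalski $68,050; Andrade $200,030. Sum = $697,310.
Sum already equals the total — no adjustment.

Dube: $62,210 | Okafor: $205,290 | Orozco: $161,730 | Kowalski: $68,050 | Andrade: $200,030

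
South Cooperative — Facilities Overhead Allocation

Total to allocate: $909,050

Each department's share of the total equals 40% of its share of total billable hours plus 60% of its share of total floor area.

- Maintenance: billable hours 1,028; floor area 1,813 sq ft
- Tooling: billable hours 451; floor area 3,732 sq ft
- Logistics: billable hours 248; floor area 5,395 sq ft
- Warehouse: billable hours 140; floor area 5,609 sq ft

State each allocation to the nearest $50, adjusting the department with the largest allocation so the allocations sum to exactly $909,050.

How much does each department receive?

Totals — billable hours 1,867, floor area 16,549.
Combined weights (40% billable hours + 60% floor area): Maintenance 0.2860; Tooling 0.2319; Logistics 0.2487; Warehouse 0.2334.
Pro-rata amounts: Maintenance 259,968.71; Tooling 210,838.58; Logistics 226,111.93; Warehouse 212,130.78.
Rounded to nearest $50: Maintenance $259,950; Tooling $210,850; Logistics $226,100; Warehouse $212,150. Sum = $909,050.
No rounding difference to absorb.

Maintenance: $259,950 · Tooling: $210,850 · Logistics: $226,100 · Warehouse: $212,150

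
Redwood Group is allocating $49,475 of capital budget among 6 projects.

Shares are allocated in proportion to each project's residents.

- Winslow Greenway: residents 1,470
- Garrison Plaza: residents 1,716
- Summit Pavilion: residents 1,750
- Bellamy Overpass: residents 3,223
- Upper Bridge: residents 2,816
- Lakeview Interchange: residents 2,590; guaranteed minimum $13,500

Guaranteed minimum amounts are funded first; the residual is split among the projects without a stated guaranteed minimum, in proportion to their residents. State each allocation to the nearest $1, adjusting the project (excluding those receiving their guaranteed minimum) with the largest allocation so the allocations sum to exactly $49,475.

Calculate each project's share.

Winslow Greenway: $4,819 · Garrison Plaza: $5,625 · Summit Pavilion: $5,736 · Bellamy Overpass: $10,564 · Upper Bridge: $9,231 · Lakeview Interchange: $13,500

Guaranteed amounts: Lakeview Interchange $13,500. Residual $35,975.
Residual split over remaining residents 10,975: Winslow Greenway 4,818.52 → $4,819; Garrison Plaza 5,624.88 → $5,625; Summit Pavilion 5,736.33 → $5,736; Bellamy Overpass 10,564.69 → $10,565; Upper Bridge 9,230.58 → $9,231.
Rounding difference −$1 applied to Bellamy Overpass → $10,564.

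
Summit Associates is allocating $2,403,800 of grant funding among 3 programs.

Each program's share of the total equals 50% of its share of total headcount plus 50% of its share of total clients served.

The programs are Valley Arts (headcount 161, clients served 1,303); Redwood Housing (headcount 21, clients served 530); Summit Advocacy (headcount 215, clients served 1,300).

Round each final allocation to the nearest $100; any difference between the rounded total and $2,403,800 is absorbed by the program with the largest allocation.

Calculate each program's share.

Valley Arts: $987,300 | Redwood Housing: $266,900 | Summit Advocacy: $1,149,600

Headcount total 397; clients served total 3,133.
Blended shares (50% headcount + 50% clients served): Valley Arts 0.4107; Redwood Housing 0.1110; Summit Advocacy 0.4782.
Proportional shares: Valley Arts 987,284.97; Redwood Housing 266,898.31; Summit Advocacy 1,149,616.72.
At nearest $100: Valley Arts $987,300; Redwood Housing $266,900; Summit Advocacy $1,149,600. Sum = $2,403,800.
Rounded total matches; no reconciliation needed.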